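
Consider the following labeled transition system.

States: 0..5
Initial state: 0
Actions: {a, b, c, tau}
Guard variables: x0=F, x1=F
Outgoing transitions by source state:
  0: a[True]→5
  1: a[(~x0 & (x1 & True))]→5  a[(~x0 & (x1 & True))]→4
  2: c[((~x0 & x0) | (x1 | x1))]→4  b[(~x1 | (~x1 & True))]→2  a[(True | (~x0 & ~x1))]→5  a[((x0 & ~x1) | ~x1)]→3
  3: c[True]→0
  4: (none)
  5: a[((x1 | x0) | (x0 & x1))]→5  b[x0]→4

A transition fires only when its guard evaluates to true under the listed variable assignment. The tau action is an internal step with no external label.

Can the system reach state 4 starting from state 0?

Answer: UNREACHABLE

Analysis:
After dropping false guards: 5 live edges.
L0 = {0}
L1 = {5}  now seen {0,5}
R = {0,5}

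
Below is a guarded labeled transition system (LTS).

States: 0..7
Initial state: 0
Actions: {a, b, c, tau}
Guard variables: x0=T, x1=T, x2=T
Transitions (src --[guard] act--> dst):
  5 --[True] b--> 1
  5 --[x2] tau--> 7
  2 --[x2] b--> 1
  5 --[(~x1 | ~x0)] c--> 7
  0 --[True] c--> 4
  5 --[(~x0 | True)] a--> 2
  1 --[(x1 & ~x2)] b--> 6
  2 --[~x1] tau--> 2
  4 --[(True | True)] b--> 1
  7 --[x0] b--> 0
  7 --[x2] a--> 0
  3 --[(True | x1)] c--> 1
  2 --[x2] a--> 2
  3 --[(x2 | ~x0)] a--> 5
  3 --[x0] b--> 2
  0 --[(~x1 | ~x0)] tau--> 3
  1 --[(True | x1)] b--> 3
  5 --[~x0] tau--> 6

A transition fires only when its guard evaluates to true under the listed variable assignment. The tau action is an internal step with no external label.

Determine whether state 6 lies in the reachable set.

Guard filter leaves 13 enabled edge(s).
Layer 0: {0}
Layer 1: {4}  now seen {0,4}
Layer 2: {1}  now seen {0,1,4}
Layer 3: {3}  now seen {0,1,3,4}
Layer 4: {2,5}  now seen {0,1,2,3,4,5}
Layer 5: {7}  now seen {0,1,2,3,4,5,7}
Reach set: {0,1,2,3,4,5,7}

Answer: UNREACHABLE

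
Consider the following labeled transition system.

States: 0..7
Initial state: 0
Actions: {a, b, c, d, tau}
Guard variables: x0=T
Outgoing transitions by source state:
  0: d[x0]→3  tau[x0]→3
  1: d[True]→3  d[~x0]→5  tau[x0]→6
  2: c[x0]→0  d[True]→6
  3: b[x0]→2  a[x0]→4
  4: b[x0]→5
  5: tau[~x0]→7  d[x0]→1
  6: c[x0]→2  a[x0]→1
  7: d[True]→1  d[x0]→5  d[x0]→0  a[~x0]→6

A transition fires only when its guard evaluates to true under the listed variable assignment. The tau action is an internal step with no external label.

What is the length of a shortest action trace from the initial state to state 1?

Layered search for 1:
  L0 = {0}
  L1 = {3}
  L2 = {2,4}
  L3 = {5,6}
  L4 = {1}
first hit 1 at d=4 via d·a·b·d

Answer: 4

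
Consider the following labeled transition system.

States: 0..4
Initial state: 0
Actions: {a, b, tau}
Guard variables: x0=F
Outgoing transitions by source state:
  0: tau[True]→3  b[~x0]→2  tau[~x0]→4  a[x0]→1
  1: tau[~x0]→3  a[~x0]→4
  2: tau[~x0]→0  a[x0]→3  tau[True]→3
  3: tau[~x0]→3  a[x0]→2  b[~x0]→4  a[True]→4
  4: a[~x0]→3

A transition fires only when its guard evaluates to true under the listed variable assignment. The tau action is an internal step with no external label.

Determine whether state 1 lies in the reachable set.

Answer: UNREACHABLE

Trace:
11 transition(s) survive guard evaluation.
L0 = {0}
L1 = {2,3,4}  cumulative {0,2,3,4}
R = {0,2,3,4}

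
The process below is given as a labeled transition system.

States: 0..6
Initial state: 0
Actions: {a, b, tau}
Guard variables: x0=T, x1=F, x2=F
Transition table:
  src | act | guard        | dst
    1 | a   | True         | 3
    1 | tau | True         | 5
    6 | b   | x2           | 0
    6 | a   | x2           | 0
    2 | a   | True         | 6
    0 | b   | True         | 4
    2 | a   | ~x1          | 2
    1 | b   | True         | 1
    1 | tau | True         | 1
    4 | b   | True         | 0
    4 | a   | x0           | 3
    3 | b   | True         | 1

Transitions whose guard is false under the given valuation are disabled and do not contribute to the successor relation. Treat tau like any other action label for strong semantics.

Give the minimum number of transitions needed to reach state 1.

BFS to 1:
  depth 0: {0}
  depth 1: {4}
  depth 2: {3}
  depth 3: {1}
first hit 1 at d=3 via b·a·b

Answer: 3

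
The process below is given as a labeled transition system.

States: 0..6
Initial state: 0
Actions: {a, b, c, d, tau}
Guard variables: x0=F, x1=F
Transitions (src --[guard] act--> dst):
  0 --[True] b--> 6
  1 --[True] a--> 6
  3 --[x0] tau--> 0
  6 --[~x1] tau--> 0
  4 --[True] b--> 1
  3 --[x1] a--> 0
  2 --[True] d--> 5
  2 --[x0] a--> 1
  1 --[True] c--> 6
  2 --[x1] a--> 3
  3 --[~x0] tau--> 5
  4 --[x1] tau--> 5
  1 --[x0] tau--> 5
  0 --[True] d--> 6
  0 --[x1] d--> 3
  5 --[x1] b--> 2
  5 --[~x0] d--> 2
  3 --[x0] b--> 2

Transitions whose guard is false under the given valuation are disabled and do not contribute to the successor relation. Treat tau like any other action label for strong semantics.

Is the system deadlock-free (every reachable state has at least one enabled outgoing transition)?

Answer: DEADLOCK-FREE

Working:
Reach set: {0,6}
  0: b→6  d→6  [2 exit(s)]
  6: tau→0  [1 exit(s)]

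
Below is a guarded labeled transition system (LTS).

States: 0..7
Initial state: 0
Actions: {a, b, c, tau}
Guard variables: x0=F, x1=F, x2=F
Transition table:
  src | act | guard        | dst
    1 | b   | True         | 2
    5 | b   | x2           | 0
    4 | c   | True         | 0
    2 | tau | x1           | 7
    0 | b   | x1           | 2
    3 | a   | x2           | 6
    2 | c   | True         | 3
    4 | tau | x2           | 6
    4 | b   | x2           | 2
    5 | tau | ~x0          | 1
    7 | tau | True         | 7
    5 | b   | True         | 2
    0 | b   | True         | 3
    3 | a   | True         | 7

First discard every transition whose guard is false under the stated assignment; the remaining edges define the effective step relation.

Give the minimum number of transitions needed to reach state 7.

Answer: 2

Working:
BFS to 7:
  depth 0: {0}
  depth 1: {3}
  depth 2: {7}
depth(7)=2, e.g. b·a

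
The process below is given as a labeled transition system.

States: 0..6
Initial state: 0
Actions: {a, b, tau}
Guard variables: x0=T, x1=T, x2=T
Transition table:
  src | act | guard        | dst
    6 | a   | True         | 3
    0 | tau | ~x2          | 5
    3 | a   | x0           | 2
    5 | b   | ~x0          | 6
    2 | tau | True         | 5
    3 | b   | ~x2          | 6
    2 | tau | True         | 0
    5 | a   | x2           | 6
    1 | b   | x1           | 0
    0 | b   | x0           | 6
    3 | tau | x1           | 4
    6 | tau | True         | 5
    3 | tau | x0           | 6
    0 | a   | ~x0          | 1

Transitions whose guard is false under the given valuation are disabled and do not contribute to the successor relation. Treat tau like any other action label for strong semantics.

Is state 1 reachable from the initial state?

Answer: UNREACHABLE

Working:
After dropping false guards: 10 live edges.
Layer 0: {0}
Layer 1: {6}  now seen {0,6}
Layer 2: {3,5}  now seen {0,3,5,6}
Layer 3: {2,4}  now seen {0,2,3,4,5,6}
Reachable = {0,2,3,4,5,6}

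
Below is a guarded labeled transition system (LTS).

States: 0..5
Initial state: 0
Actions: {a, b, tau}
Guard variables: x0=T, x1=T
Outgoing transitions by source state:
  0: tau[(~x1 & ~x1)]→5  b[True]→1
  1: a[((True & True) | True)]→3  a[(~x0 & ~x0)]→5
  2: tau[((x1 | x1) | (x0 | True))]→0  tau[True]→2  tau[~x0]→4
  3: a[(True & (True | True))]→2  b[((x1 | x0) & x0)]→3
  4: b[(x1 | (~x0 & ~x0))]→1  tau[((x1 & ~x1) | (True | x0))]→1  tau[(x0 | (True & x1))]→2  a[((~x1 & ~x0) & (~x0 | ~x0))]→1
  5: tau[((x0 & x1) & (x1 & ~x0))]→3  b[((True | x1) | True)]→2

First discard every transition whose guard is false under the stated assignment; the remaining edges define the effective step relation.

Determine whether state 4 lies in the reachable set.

Answer: UNREACHABLE

Analysis:
Guard filter leaves 10 enabled edge(s).
L0 = {0}
L1 = {1}  now seen {0,1}
L2 = {3}  now seen {0,1,3}
L3 = {2}  now seen {0,1,2,3}
Reach set: {0,1,2,3}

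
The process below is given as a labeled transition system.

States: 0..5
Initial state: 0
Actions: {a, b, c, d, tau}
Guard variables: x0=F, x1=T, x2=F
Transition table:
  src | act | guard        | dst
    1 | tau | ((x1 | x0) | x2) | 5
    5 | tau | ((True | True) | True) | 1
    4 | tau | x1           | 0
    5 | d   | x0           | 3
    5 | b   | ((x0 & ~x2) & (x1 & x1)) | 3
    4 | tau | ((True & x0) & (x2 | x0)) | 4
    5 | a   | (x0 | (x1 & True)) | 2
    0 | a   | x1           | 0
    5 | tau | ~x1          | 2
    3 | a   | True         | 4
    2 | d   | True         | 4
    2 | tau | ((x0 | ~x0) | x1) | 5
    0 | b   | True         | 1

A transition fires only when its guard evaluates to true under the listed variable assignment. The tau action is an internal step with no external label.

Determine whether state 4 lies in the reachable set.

After dropping false guards: 9 live edges.
depth 0: {0}
depth 1: {1}  cumulative {0,1}
depth 2: {5}  cumulative {0,1,5}
depth 3: {2}  cumulative {0,1,2,5}
depth 4: {4}  cumulative {0,1,2,4,5}
R = {0,1,2,4,5}
Path to 4: b·tau·a·d

Answer: REACHABLE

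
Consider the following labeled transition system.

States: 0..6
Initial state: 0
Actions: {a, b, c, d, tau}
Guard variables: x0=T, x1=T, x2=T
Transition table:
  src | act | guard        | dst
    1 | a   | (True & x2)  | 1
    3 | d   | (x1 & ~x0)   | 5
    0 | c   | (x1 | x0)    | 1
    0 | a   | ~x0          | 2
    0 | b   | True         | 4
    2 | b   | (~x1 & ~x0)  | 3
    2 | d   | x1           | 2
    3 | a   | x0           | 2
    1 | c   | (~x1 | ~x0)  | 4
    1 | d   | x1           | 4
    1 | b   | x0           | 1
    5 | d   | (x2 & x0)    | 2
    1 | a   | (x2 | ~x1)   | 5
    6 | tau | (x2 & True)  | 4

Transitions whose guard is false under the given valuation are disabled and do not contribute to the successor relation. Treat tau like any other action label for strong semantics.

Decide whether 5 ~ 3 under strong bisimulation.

Answer: NOT BISIMILAR

Analysis:
Bisimulation quotient by refinement:
  P[0] = {{0,1,2,3,4,5,6}}
  P[1] = {{0},{1},{2,5},{3},{4},{6}}
6 equivalence class(es) (converged in 2)
[5]={2,5}  [3]={3}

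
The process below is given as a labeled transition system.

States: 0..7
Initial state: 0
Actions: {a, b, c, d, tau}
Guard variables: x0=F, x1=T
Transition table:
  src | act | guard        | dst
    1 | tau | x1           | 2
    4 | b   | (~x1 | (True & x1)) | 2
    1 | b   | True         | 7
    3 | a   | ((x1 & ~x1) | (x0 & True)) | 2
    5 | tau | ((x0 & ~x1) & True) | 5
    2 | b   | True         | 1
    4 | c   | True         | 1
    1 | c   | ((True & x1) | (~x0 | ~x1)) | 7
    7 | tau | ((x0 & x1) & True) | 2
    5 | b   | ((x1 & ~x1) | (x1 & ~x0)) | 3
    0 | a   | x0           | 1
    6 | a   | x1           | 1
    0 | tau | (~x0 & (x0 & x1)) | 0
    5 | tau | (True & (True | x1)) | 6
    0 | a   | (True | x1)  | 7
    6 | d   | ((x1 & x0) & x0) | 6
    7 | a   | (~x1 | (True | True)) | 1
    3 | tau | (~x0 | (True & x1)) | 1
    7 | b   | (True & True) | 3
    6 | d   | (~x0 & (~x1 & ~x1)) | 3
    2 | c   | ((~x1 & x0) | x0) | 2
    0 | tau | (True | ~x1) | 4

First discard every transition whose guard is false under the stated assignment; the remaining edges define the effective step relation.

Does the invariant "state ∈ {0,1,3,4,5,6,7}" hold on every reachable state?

Answer: INVARIANT VIOLATED at state 2

Working:
Allowed set {0,1,3,4,5,6,7}
Reachable = {0,1,2,3,4,7}
  0: ok
  1: ok
  2: VIOLATES
  3: ok
  4: ok
  7: ok
reach 2 via tau·b — violates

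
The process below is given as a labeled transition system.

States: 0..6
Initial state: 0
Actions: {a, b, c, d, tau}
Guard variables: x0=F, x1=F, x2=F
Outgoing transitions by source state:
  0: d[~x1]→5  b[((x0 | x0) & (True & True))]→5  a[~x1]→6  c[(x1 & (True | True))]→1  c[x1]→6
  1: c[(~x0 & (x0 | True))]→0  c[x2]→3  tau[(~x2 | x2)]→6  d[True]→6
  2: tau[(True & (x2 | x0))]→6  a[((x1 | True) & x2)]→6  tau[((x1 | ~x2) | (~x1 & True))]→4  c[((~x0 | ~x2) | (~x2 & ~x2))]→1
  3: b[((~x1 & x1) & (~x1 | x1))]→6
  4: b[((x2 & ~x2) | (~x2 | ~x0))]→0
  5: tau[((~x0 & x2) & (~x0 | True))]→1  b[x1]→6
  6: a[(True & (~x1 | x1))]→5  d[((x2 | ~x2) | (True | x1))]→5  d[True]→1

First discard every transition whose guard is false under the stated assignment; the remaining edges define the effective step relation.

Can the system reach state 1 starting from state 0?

11 transition(s) survive guard evaluation.
L0 = {0}
L1 = {5,6}  cumulative {0,5,6}
L2 = {1}  cumulative {0,1,5,6}
R = {0,1,5,6}
Path to 1: a·d

Answer: REACHABLE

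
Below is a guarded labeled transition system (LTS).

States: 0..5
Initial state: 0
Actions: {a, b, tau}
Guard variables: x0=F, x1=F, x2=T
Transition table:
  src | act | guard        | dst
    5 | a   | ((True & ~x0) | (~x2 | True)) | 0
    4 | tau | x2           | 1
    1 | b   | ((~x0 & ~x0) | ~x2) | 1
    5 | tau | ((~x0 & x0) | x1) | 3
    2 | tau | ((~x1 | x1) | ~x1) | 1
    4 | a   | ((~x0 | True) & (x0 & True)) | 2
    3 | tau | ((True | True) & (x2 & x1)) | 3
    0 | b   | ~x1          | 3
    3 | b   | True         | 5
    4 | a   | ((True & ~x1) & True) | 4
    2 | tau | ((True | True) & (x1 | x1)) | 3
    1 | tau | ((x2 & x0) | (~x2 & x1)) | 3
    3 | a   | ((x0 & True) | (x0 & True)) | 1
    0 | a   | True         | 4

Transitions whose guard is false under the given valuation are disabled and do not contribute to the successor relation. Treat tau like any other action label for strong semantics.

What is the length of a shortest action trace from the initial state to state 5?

Answer: 2

Analysis:
BFS to 5:
  L0 = {0}
  L1 = {3,4}
  L2 = {1,5}
5 enters at depth 2; path b·b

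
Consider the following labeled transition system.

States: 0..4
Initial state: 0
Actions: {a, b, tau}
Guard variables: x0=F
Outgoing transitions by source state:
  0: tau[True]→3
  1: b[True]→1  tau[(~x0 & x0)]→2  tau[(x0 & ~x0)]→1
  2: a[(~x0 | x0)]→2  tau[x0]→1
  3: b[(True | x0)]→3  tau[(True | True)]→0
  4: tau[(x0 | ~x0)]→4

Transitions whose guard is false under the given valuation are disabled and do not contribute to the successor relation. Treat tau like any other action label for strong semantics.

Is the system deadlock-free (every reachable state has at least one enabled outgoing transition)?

Reachable = {0,3}
  0: tau→3  [deg 1]
  3: b→3  tau→0  [deg 2]

Answer: DEADLOCK-FREE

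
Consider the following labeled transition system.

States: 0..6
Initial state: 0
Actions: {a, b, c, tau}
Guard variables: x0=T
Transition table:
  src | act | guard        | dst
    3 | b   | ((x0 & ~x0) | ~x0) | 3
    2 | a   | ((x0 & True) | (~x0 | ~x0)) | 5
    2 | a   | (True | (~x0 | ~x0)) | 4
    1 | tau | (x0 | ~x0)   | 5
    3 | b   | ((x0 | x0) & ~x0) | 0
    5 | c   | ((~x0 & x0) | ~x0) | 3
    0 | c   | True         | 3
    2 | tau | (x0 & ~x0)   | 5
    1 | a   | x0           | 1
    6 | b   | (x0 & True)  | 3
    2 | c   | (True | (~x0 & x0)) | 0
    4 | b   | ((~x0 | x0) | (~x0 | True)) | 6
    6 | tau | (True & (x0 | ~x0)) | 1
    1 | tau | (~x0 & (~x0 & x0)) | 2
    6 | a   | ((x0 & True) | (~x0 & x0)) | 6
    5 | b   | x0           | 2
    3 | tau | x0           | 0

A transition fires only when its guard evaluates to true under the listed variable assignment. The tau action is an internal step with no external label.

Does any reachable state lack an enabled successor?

Answer: DEADLOCK-FREE

Analysis:
R = {0,3}
  0: c→3  [deg 1]
  3: tau→0  [deg 1]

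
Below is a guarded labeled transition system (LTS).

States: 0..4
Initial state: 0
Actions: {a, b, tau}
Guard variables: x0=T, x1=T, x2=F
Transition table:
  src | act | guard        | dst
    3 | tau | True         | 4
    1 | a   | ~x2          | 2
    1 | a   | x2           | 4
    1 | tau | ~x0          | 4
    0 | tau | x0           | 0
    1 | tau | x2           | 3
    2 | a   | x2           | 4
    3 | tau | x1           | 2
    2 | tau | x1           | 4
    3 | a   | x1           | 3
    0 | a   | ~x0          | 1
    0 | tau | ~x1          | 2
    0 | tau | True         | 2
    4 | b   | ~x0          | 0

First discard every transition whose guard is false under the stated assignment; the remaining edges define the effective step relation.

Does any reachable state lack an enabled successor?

Answer: DEADLOCK at state 4

Trace:
R = {0,2,4}
  0: tau→0  tau→2  [2 exit(s)]
  2: tau→4  [1 exit(s)]
  4: ∅  [deadlock]
witness 4: tau·tau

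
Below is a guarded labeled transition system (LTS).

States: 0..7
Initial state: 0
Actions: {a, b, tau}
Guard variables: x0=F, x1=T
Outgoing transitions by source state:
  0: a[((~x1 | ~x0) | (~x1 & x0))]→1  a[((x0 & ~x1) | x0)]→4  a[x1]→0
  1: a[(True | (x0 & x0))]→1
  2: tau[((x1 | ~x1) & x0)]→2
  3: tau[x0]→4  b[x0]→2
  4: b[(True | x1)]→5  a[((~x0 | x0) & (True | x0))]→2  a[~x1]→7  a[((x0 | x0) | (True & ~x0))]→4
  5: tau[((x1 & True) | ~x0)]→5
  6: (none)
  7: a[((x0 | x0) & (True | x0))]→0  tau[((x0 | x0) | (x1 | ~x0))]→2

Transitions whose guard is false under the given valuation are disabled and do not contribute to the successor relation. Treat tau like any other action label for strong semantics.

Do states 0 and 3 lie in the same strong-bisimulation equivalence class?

Refine partition for ~:
  P[0] = {{0,1,2,3,4,5,6,7}}
  P[1] = {{0,1},{2,3,6},{4},{5,7}}
  P[2] = {{0,1},{2,3,6},{4},{5},{7}}
stable after 3 split(s): 5 block(s)
0∈{0,1}, 3∈{2,3,6}

Answer: NOT BISIMILAR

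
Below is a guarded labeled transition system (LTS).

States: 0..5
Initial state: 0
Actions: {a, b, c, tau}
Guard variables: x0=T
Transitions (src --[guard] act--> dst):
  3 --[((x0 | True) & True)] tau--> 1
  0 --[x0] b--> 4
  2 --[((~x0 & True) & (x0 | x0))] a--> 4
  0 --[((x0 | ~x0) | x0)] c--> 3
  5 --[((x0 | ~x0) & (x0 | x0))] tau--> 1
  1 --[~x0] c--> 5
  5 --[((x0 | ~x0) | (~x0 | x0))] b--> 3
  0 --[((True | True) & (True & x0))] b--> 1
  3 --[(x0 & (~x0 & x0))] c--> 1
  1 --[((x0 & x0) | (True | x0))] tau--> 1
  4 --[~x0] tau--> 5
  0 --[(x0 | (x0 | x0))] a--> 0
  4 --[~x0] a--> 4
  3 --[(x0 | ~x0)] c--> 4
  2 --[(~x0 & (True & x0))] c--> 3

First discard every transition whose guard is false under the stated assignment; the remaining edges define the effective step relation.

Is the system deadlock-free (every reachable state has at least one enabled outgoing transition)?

R = {0,1,3,4}
  0: a→0  b→1  b→4  c→3  [deg 4]
  1: tau→1  [deg 1]
  3: c→4  tau→1  [deg 2]
  4: ∅  [no exit]
Path to 4: b

Answer: DEADLOCK at state 4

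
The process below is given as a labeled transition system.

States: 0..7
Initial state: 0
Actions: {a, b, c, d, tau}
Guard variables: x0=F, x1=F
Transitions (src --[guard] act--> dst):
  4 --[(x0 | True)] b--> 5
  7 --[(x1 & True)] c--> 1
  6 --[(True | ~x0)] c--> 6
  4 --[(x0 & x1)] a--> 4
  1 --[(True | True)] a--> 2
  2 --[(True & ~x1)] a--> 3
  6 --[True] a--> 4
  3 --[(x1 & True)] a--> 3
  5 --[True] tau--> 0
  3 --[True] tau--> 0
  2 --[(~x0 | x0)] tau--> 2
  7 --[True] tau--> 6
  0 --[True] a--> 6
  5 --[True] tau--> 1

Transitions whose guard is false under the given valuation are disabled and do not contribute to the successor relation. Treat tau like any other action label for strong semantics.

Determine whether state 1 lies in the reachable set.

Guard filter leaves 11 enabled edge(s).
depth 0: {0}
depth 1: {6}  cumulative {0,6}
depth 2: {4}  cumulative {0,4,6}
depth 3: {5}  cumulative {0,4,5,6}
depth 4: {1}  cumulative {0,1,4,5,6}
depth 5: {2}  cumulative {0,1,2,4,5,6}
depth 6: {3}  cumulative {0,1,2,3,4,5,6}
R = {0,1,2,3,4,5,6}
Path to 1: a·a·b·tau

Answer: REACHABLE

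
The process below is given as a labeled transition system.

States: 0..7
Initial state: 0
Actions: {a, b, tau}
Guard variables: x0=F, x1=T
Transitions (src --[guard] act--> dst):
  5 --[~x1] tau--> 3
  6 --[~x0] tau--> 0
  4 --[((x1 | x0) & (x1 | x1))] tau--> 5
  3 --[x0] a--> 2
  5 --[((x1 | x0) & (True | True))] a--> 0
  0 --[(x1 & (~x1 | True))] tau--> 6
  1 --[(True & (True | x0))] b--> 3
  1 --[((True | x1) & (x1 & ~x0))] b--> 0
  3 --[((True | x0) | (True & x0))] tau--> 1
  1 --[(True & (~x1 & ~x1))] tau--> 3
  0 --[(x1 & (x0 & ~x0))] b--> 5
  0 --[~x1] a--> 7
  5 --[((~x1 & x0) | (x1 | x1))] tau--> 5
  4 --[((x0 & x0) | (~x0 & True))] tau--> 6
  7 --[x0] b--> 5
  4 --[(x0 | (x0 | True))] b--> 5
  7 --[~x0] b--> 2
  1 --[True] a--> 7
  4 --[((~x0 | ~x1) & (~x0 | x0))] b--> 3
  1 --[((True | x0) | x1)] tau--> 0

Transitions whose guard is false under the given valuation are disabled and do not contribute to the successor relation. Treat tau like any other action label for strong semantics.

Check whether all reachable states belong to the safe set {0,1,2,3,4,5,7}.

Allowed set {0,1,2,3,4,5,7}
R = {0,6}
  0: safe
  6: ✗ unsafe
reach 6 via tau — violates

Answer: INVARIANT VIOLATED at state 6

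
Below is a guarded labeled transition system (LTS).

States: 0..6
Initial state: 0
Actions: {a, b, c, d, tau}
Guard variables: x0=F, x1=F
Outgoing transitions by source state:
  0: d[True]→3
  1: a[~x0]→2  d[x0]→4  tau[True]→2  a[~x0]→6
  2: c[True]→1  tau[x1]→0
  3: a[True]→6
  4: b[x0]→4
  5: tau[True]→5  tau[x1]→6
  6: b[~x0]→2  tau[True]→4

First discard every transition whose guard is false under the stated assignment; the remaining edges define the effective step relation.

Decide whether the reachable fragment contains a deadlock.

Answer: DEADLOCK at state 4

Working:
Reach set: {0,1,2,3,4,6}
  0: d→3  [deg 1]
  1: a→2  a→6  tau→2  [deg 3]
  2: c→1  [deg 1]
  3: a→6  [deg 1]
  4: ∅  [STUCK]
  6: b→2  tau→4  [deg 2]
trace reaching 4: d·a·tau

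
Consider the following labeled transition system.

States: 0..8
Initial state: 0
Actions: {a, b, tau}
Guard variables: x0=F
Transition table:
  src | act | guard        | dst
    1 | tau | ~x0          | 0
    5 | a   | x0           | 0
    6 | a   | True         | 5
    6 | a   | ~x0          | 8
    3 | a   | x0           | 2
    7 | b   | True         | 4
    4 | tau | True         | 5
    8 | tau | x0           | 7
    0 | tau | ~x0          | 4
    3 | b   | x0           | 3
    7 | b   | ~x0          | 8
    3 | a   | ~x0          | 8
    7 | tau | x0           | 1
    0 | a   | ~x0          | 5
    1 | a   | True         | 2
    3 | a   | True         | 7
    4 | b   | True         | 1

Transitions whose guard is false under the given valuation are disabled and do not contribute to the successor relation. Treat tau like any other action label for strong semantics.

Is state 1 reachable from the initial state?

Answer: REACHABLE

Working:
12 transition(s) survive guard evaluation.
depth 0: {0}
depth 1: {4,5}  cumulative {0,4,5}
depth 2: {1}  cumulative {0,1,4,5}
depth 3: {2}  cumulative {0,1,2,4,5}
R = {0,1,2,4,5}
witness 1: tau·b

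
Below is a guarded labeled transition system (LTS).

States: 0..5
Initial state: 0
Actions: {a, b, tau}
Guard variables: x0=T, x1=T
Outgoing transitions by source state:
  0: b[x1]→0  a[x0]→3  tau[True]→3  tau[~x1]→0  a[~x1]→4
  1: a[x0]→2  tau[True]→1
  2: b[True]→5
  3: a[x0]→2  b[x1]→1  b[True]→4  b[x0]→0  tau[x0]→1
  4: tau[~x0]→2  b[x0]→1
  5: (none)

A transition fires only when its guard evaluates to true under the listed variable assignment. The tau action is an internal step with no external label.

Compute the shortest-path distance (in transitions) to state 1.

BFS to 1:
  depth 0: {0}
  depth 1: {3}
  depth 2: {1,2,4}
first hit 1 at d=2 via a·b

Answer: 2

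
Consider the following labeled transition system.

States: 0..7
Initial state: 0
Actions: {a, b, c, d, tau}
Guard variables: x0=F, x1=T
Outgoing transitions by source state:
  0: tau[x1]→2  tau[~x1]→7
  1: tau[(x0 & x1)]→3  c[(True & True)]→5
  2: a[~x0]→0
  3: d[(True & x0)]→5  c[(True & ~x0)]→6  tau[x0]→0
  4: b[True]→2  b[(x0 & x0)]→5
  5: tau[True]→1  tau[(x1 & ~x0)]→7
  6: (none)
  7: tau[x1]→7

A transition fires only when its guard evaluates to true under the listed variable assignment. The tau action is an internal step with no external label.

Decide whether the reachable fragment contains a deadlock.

Answer: DEADLOCK-FREE

Analysis:
R = {0,2}
  0: tau→2  [1 out]
  2: a→0  [1 out]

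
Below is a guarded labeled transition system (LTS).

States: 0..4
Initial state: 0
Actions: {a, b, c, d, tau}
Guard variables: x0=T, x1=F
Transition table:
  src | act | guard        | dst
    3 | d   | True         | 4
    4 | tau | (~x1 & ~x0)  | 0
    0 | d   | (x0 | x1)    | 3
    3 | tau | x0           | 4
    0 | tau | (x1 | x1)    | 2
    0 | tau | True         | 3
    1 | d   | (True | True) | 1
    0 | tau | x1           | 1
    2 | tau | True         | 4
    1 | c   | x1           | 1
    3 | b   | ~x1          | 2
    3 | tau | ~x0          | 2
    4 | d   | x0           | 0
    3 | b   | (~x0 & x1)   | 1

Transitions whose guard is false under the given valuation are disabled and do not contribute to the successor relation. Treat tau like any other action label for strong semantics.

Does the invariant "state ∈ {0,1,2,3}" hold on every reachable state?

Answer: INVARIANT VIOLATED at state 4

Trace:
Allowed set {0,1,2,3}
R = {0,2,3,4}
  0: ok
  2: ok
  3: ok
  4: outside
counterexample path to 4: d·d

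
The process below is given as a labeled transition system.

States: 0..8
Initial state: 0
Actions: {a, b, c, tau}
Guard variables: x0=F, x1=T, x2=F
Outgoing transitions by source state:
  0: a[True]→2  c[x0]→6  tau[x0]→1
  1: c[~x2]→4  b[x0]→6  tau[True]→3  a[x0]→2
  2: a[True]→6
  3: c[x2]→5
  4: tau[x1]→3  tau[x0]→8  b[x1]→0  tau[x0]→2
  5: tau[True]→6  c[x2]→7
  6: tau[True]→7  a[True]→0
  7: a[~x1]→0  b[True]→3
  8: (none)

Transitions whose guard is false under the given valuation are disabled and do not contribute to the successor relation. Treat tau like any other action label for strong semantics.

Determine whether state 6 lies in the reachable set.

10 transition(s) survive guard evaluation.
Layer 0: {0}
Layer 1: {2}  now seen {0,2}
Layer 2: {6}  now seen {0,2,6}
Layer 3: {7}  now seen {0,2,6,7}
Layer 4: {3}  now seen {0,2,3,6,7}
Reachable = {0,2,3,6,7}
trace reaching 6: a·a

Answer: REACHABLE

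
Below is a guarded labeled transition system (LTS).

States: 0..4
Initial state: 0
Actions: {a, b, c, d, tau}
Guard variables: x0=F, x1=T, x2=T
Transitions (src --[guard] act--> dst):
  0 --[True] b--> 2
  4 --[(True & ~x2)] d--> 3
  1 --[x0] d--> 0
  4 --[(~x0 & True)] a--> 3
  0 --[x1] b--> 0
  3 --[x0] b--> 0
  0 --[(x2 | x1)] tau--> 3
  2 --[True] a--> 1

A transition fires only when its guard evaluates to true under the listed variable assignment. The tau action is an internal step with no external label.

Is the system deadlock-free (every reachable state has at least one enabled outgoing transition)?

Answer: DEADLOCK at state 1

Analysis:
R = {0,1,2,3}
  0: b→0  b→2  tau→3  [3 out]
  1: ∅  [no exit]
  2: a→1  [1 out]
  3: ∅  [no exit]
witness 1: b·a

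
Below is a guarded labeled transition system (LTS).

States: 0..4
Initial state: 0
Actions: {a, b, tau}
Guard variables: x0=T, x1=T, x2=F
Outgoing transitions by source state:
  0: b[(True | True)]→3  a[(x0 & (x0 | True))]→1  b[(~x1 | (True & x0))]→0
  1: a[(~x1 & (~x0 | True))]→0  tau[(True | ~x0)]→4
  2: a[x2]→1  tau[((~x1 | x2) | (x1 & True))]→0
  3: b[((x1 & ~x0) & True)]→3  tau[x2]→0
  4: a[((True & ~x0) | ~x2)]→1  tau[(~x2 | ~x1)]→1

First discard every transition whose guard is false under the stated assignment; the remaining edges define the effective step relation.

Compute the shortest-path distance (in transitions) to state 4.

BFS to 4:
  Layer 0: {0}
  Layer 1: {1,3}
  Layer 2: {4}
depth(4)=2, e.g. a·tau

Answer: 2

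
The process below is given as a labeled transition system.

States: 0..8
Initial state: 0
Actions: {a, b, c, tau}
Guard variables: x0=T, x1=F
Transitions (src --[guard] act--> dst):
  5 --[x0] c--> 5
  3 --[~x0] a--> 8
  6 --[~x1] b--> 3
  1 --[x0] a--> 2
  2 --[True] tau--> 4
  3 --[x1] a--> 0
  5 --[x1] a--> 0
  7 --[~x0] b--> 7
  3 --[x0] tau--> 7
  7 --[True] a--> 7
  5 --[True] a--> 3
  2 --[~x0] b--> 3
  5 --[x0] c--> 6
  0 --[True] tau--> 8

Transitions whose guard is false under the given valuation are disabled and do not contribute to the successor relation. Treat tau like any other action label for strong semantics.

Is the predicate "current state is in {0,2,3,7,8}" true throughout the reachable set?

Answer: INVARIANT HOLDS

Analysis:
Allowed set {0,2,3,7,8}
Reachable = {0,8}
  0: safe
  8: safe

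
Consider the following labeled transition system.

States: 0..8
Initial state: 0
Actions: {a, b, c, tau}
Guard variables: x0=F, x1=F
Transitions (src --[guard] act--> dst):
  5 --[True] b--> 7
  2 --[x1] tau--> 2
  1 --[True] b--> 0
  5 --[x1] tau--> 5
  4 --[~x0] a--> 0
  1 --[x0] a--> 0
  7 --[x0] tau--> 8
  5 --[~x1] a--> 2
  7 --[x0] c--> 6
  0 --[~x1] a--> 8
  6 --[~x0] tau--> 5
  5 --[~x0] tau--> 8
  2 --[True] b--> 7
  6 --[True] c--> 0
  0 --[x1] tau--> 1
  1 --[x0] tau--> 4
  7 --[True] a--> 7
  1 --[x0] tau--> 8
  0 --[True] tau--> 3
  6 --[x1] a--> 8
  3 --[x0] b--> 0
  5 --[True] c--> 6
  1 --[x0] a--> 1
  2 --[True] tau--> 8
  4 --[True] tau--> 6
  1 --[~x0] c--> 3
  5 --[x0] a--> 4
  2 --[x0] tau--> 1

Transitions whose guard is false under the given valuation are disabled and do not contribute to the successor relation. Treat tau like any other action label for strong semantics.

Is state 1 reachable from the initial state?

Answer: UNREACHABLE

Analysis:
Guard filter leaves 15 enabled edge(s).
L0 = {0}
L1 = {3,8}  cumulative {0,3,8}
Reachable = {0,3,8}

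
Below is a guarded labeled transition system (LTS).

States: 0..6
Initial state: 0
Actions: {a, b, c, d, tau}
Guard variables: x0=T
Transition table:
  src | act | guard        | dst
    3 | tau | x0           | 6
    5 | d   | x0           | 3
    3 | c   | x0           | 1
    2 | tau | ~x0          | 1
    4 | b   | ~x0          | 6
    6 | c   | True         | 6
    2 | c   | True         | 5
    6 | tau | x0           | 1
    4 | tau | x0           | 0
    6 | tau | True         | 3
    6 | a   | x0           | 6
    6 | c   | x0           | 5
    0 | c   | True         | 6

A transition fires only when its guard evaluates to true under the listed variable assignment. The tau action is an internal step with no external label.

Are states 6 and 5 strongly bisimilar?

Answer: NOT BISIMILAR

Working:
Bisimulation quotient by refinement:
  P[0] = {{0,1,2,3,4,5,6}}
  P[1] = {{0,2},{1},{3},{4},{5},{6}}
  P[2] = {{0},{1},{2},{3},{4},{5},{6}}
Fixed point at round 3; 7 class(es).
class of 6: {6}; class of 5: {5}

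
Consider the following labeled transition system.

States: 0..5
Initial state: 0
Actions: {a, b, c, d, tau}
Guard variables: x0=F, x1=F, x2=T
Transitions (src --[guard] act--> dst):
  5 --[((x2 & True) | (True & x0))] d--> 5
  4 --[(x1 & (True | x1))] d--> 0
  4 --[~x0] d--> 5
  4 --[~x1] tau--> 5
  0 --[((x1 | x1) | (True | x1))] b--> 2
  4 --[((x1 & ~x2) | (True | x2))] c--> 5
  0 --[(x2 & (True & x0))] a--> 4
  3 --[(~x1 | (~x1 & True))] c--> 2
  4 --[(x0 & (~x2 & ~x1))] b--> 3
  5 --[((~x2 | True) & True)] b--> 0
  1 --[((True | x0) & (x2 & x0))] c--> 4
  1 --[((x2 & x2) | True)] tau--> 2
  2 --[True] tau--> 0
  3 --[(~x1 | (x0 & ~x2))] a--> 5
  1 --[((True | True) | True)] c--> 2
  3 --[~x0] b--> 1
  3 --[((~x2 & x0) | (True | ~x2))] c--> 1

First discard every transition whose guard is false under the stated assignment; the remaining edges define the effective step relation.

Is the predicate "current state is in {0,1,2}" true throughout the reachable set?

Answer: INVARIANT HOLDS

Working:
Inv-set: {0,1,2}
Reachable = {0,2}
  0: ok
  2: ok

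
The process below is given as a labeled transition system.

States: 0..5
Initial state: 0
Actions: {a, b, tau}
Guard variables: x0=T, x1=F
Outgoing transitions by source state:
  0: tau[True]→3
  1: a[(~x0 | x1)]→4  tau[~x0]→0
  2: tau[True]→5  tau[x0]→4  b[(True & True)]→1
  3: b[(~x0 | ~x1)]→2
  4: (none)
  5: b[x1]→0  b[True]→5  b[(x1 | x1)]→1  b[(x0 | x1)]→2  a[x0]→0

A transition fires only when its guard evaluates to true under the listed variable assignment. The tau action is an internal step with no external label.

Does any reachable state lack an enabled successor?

Reach set: {0,1,2,3,4,5}
  0: tau→3  [1 exit(s)]
  1: ∅  [STUCK]
  2: b→1  tau→4  tau→5  [3 exit(s)]
  3: b→2  [1 exit(s)]
  4: ∅  [STUCK]
  5: a→0  b→2  b→5  [3 exit(s)]
witness 1: tau·b·b

Answer: DEADLOCK at state 1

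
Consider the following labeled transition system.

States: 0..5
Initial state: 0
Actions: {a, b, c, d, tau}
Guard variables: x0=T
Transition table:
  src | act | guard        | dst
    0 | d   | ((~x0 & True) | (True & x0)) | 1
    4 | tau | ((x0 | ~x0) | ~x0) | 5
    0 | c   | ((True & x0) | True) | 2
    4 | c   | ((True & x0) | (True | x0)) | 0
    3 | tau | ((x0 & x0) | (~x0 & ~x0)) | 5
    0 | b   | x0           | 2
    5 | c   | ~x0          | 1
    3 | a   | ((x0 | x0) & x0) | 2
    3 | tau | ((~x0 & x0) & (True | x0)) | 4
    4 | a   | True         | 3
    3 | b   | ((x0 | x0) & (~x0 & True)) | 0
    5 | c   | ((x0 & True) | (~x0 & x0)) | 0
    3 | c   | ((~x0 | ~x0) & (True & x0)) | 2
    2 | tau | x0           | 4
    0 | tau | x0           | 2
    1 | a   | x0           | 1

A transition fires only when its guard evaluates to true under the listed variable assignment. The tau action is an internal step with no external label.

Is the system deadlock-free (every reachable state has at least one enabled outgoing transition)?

Reach set: {0,1,2,3,4,5}
  0: b→2  c→2  d→1  tau→2  [4 exit(s)]
  1: a→1  [1 exit(s)]
  2: tau→4  [1 exit(s)]
  3: a→2  tau→5  [2 exit(s)]
  4: a→3  c→0  tau→5  [3 exit(s)]
  5: c→0  [1 exit(s)]

Answer: DEADLOCK-FREE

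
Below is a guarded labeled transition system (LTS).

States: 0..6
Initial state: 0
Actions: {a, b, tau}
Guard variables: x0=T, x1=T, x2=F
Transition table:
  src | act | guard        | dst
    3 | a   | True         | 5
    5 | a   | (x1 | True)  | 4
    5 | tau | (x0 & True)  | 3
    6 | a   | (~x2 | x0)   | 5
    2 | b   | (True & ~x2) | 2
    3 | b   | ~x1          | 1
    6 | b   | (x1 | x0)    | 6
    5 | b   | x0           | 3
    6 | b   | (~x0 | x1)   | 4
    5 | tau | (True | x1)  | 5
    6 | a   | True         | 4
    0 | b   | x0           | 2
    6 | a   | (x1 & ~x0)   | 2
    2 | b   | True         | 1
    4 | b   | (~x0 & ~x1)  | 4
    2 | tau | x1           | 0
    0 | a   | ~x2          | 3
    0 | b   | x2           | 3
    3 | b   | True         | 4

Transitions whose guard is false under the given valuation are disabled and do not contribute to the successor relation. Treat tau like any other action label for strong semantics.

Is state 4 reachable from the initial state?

Answer: REACHABLE

Analysis:
Guard filter leaves 15 enabled edge(s).
depth 0: {0}
depth 1: {2,3}  cumulative {0,2,3}
depth 2: {1,4,5}  cumulative {0,1,2,3,4,5}
Reach set: {0,1,2,3,4,5}
trace reaching 4: a·b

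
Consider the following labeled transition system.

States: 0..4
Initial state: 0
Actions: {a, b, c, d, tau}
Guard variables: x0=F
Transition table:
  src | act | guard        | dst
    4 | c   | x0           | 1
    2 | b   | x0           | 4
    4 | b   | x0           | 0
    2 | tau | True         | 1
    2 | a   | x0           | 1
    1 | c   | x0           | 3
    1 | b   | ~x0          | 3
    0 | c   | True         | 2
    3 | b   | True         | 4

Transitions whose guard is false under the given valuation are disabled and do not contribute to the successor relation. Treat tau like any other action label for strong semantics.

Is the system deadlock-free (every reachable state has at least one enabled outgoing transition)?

Answer: DEADLOCK at state 4

Trace:
Reach set: {0,1,2,3,4}
  0: c→2  [1 exit(s)]
  1: b→3  [1 exit(s)]
  2: tau→1  [1 exit(s)]
  3: b→4  [1 exit(s)]
  4: ∅  [STUCK]
trace reaching 4: c·tau·b·b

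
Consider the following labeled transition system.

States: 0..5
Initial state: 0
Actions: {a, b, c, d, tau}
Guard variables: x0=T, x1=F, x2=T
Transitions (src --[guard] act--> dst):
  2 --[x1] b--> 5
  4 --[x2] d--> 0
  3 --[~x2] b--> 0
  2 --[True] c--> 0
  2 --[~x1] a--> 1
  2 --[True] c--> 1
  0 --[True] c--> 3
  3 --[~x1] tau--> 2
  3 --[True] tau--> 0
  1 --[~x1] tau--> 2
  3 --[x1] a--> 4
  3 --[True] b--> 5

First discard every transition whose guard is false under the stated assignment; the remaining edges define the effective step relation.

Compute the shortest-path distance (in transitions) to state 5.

Answer: 2

Trace:
BFS to 5:
  Layer 0: {0}
  Layer 1: {3}
  Layer 2: {2,5}
depth(5)=2, e.g. c·b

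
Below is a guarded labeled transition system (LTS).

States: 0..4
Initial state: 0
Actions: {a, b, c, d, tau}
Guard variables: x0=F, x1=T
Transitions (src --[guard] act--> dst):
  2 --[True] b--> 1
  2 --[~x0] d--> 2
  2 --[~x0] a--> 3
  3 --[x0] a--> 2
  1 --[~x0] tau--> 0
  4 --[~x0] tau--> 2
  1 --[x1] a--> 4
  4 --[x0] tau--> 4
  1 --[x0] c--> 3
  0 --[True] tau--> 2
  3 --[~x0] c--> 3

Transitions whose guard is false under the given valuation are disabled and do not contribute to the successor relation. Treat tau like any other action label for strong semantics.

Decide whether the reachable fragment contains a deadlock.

Reachable = {0,1,2,3,4}
  0: tau→2  [1 out]
  1: a→4  tau→0  [2 out]
  2: a→3  b→1  d→2  [3 out]
  3: c→3  [1 out]
  4: tau→2  [1 out]

Answer: DEADLOCK-FREE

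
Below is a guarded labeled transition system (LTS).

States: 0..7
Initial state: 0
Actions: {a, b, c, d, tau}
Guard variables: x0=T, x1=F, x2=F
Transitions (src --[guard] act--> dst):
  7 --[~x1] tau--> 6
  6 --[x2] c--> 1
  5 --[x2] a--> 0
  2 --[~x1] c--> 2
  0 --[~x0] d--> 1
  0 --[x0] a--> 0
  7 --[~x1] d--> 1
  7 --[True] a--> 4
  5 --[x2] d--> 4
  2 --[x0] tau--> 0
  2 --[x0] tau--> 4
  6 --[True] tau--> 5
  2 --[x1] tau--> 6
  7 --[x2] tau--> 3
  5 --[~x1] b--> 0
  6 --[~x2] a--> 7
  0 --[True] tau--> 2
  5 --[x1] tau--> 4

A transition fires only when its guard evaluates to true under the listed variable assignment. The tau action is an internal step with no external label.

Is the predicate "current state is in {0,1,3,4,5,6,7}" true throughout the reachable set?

Inv-set: {0,1,3,4,5,6,7}
Reachable = {0,2,4}
  0: safe
  2: ✗ unsafe
  4: safe
witness against invariant: tau → 2

Answer: INVARIANT VIOLATED at state 2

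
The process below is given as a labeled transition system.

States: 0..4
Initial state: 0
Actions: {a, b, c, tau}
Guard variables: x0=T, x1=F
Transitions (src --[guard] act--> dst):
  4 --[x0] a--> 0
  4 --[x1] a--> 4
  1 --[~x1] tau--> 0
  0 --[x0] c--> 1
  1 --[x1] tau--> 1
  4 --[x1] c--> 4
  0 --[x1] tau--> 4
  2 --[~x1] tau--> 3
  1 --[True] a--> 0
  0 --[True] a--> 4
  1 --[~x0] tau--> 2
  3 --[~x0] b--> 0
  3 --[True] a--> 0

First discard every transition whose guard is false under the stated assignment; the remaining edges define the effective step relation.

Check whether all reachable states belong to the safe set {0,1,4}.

Allowed set {0,1,4}
Reachable = {0,1,4}
  0: ✓
  1: ✓
  4: ✓

Answer: INVARIANT HOLDS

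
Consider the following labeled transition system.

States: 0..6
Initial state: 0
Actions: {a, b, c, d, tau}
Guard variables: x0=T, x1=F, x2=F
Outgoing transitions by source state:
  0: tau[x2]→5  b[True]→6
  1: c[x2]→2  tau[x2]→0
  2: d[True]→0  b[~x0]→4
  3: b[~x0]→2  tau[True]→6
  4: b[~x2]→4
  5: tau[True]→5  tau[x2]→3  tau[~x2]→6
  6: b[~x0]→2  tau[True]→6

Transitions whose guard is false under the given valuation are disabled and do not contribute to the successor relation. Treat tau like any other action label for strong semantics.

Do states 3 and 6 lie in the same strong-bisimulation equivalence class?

Compute ~ classes (split until stable):
  round 0: {{0,1,2,3,4,5,6}}
  round 1: {{0,4},{1},{2},{3,5,6}}
  round 2: {{0},{1},{2},{3,5,6},{4}}
stable after 3 split(s): 5 block(s)
class of 3: {3,5,6}; class of 6: {3,5,6}

Answer: BISIMILAR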